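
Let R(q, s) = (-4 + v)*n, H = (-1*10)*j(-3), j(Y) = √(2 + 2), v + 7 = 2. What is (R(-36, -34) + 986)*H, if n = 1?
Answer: -19540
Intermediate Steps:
v = -5 (v = -7 + 2 = -5)
j(Y) = 2 (j(Y) = √4 = 2)
H = -20 (H = -1*10*2 = -10*2 = -20)
R(q, s) = -9 (R(q, s) = (-4 - 5)*1 = -9*1 = -9)
(R(-36, -34) + 986)*H = (-9 + 986)*(-20) = 977*(-20) = -19540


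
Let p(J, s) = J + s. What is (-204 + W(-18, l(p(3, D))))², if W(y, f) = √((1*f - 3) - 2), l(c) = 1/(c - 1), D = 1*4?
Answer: (1224 - I*√174)²/36 ≈ 41611.0 - 896.98*I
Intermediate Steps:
D = 4
l(c) = 1/(-1 + c)
W(y, f) = √(-5 + f) (W(y, f) = √((f - 3) - 2) = √((-3 + f) - 2) = √(-5 + f))
(-204 + W(-18, l(p(3, D))))² = (-204 + √(-5 + 1/(-1 + (3 + 4))))² = (-204 + √(-5 + 1/(-1 + 7)))² = (-204 + √(-5 + 1/6))² = (-204 + √(-5 + ⅙))² = (-204 + √(-29/6))² = (-204 + I*√174/6)²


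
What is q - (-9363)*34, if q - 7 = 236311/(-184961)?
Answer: 58881913078/184961 ≈ 3.1835e+5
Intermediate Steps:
q = 1058416/184961 (q = 7 + 236311/(-184961) = 7 + 236311*(-1/184961) = 7 - 236311/184961 = 1058416/184961 ≈ 5.7224)
q - (-9363)*34 = 1058416/184961 - (-9363)*34 = 1058416/184961 - 1*(-318342) = 1058416/184961 + 318342 = 58881913078/184961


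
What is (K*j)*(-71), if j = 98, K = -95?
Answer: 661010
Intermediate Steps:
(K*j)*(-71) = -95*98*(-71) = -9310*(-71) = 661010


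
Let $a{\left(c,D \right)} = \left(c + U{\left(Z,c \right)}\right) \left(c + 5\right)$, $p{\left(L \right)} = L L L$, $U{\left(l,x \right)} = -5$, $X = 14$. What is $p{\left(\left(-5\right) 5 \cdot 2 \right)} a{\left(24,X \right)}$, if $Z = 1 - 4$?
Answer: $-68875000$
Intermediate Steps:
$Z = -3$ ($Z = 1 - 4 = -3$)
$p{\left(L \right)} = L^{3}$ ($p{\left(L \right)} = L^{2} L = L^{3}$)
$a{\left(c,D \right)} = \left(-5 + c\right) \left(5 + c\right)$ ($a{\left(c,D \right)} = \left(c - 5\right) \left(c + 5\right) = \left(-5 + c\right) \left(5 + c\right)$)
$p{\left(\left(-5\right) 5 \cdot 2 \right)} a{\left(24,X \right)} = \left(\left(-5\right) 5 \cdot 2\right)^{3} \left(-25 + 24^{2}\right) = \left(\left(-25\right) 2\right)^{3} \left(-25 + 576\right) = \left(-50\right)^{3} \cdot 551 = \left(-125000\right) 551 = -68875000$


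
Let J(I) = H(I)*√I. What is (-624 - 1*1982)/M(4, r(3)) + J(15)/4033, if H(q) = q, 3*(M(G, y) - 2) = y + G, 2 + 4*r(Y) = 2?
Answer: -3909/5 + 15*√15/4033 ≈ -781.79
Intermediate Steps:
r(Y) = 0 (r(Y) = -½ + (¼)*2 = -½ + ½ = 0)
M(G, y) = 2 + G/3 + y/3 (M(G, y) = 2 + (y + G)/3 = 2 + (G + y)/3 = 2 + (G/3 + y/3) = 2 + G/3 + y/3)
J(I) = I^(3/2) (J(I) = I*√I = I^(3/2))
(-624 - 1*1982)/M(4, r(3)) + J(15)/4033 = (-624 - 1*1982)/(2 + (⅓)*4 + (⅓)*0) + 15^(3/2)/4033 = (-624 - 1982)/(2 + 4/3 + 0) + (15*√15)*(1/4033) = -2606/10/3 + 15*√15/4033 = -2606*3/10 + 15*√15/4033 = -3909/5 + 15*√15/4033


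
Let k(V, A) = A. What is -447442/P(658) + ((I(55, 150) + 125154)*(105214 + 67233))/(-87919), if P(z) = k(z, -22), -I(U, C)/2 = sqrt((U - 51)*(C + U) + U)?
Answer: -217737423619/967109 + 1724470*sqrt(35)/87919 ≈ -2.2503e+5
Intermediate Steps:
I(U, C) = -2*sqrt(U + (-51 + U)*(C + U)) (I(U, C) = -2*sqrt((U - 51)*(C + U) + U) = -2*sqrt((-51 + U)*(C + U) + U) = -2*sqrt(U + (-51 + U)*(C + U)))
P(z) = -22
-447442/P(658) + ((I(55, 150) + 125154)*(105214 + 67233))/(-87919) = -447442/(-22) + ((-2*sqrt(55**2 - 51*150 - 50*55 + 150*55) + 125154)*(105214 + 67233))/(-87919) = -447442*(-1/22) + ((-2*sqrt(3025 - 7650 - 2750 + 8250) + 125154)*172447)*(-1/87919) = 223721/11 + ((-10*sqrt(35) + 125154)*172447)*(-1/87919) = 223721/11 + ((125154 - 10*sqrt(35))*172447)*(-1/87919) = 223721/11 + (21582431838 - 1724470*sqrt(35))*(-1/87919) = 223721/11 + (-21582431838/87919 + 1724470*sqrt(35)/87919) = -217737423619/967109 + 1724470*sqrt(35)/87919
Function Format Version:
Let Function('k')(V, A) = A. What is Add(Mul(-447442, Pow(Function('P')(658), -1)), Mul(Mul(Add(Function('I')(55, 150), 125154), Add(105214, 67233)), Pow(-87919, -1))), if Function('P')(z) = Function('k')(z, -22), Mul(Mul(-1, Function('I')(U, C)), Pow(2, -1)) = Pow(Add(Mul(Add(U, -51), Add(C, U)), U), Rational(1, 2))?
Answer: Add(Rational(-217737423619, 967109), Mul(Rational(1724470, 87919), Pow(35, Rational(1, 2)))) ≈ -2.2503e+5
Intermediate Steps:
Function('I')(U, C) = Mul(-2, Pow(Add(U, Mul(Add(-51, U), Add(C, U))), Rational(1, 2))) (Function('I')(U, C) = Mul(-2, Pow(Add(Mul(Add(U, -51), Add(C, U)), U), Rational(1, 2))) = Mul(-2, Pow(Add(Mul(Add(-51, U), Add(C, U)), U), Rational(1, 2))) = Mul(-2, Pow(Add(U, Mul(Add(-51, U), Add(C, U))), Rational(1, 2))))
Function('P')(z) = -22
Add(Mul(-447442, Pow(Function('P')(658), -1)), Mul(Mul(Add(Function('I')(55, 150), 125154), Add(105214, 67233)), Pow(-87919, -1))) = Add(Mul(-447442, Pow(-22, -1)), Mul(Mul(Add(Mul(-2, Pow(Add(Pow(55, 2), Mul(-51, 150), Mul(-50, 55), Mul(150, 55)), Rational(1, 2))), 125154), Add(105214, 67233)), Pow(-87919, -1))) = Add(Mul(-447442, Rational(-1, 22)), Mul(Mul(Add(Mul(-2, Pow(Add(3025, -7650, -2750, 8250), Rational(1, 2))), 125154), 172447), Rational(-1, 87919))) = Add(Rational(223721, 11), Mul(Mul(Add(Mul(-2, Pow(875, Rational(1, 2))), 125154), 172447), Rational(-1, 87919))) = Add(Rational(223721, 11), Mul(Mul(Add(Mul(-2, Mul(5, Pow(35, Rational(1, 2)))), 125154), 172447), Rational(-1, 87919))) = Add(Rational(223721, 11), Mul(Mul(Add(Mul(-10, Pow(35, Rational(1, 2))), 125154), 172447), Rational(-1, 87919))) = Add(Rational(223721, 11), Mul(Mul(Add(125154, Mul(-10, Pow(35, Rational(1, 2)))), 172447), Rational(-1, 87919))) = Add(Rational(223721, 11), Mul(Add(21582431838, Mul(-1724470, Pow(35, Rational(1, 2)))), Rational(-1, 87919))) = Add(Rational(223721, 11), Add(Rational(-21582431838, 87919), Mul(Rational(1724470, 87919), Pow(35, Rational(1, 2))))) = Add(Rational(-217737423619, 967109), Mul(Rational(1724470, 87919), Pow(35, Rational(1, 2))))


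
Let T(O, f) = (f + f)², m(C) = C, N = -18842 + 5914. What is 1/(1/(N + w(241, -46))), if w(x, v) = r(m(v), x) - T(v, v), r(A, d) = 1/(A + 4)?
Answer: -898465/42 ≈ -21392.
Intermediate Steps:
N = -12928
T(O, f) = 4*f² (T(O, f) = (2*f)² = 4*f²)
r(A, d) = 1/(4 + A)
w(x, v) = 1/(4 + v) - 4*v²
1/(1/(N + w(241, -46))) = 1/(1/(-12928 + (1 - 4*(-46)²*(4 - 46))/(4 - 46))) = 1/(1/(-12928 + (1 - 4*2116*(-42))/(-42))) = 1/(1/(-12928 - (1 + 355488)/42)) = 1/(1/(-12928 - 1/42*355489)) = 1/(1/(-12928 - 355489/42)) = 1/(1/(-898465/42)) = 1/(-42/898465) = -898465/42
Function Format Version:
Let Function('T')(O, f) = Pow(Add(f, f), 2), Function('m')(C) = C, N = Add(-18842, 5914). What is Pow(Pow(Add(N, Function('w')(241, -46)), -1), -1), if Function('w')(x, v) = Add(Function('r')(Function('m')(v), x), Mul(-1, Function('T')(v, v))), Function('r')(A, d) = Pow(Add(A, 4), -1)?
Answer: Rational(-898465, 42) ≈ -21392.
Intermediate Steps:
N = -12928
Function('T')(O, f) = Mul(4, Pow(f, 2)) (Function('T')(O, f) = Pow(Mul(2, f), 2) = Mul(4, Pow(f, 2)))
Function('r')(A, d) = Pow(Add(4, A), -1)
Function('w')(x, v) = Add(Pow(Add(4, v), -1), Mul(-4, Pow(v, 2))) (Function('w')(x, v) = Add(Pow(Add(4, v), -1), Mul(-1, Mul(4, Pow(v, 2)))) = Add(Pow(Add(4, v), -1), Mul(-4, Pow(v, 2))))
Pow(Pow(Add(N, Function('w')(241, -46)), -1), -1) = Pow(Pow(Add(-12928, Mul(Pow(Add(4, -46), -1), Add(1, Mul(-4, Pow(-46, 2), Add(4, -46))))), -1), -1) = Pow(Pow(Add(-12928, Mul(Pow(-42, -1), Add(1, Mul(-4, 2116, -42)))), -1), -1) = Pow(Pow(Add(-12928, Mul(Rational(-1, 42), Add(1, 355488))), -1), -1) = Pow(Pow(Add(-12928, Mul(Rational(-1, 42), 355489)), -1), -1) = Pow(Pow(Add(-12928, Rational(-355489, 42)), -1), -1) = Pow(Pow(Rational(-898465, 42), -1), -1) = Pow(Rational(-42, 898465), -1) = Rational(-898465, 42)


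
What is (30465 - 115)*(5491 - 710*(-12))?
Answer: 425233850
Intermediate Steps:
(30465 - 115)*(5491 - 710*(-12)) = 30350*(5491 + 8520) = 30350*14011 = 425233850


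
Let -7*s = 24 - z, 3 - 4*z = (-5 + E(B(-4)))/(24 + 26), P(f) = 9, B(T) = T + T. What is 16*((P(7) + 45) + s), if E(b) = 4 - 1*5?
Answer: 141912/175 ≈ 810.93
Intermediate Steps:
B(T) = 2*T
E(b) = -1 (E(b) = 4 - 5 = -1)
z = 39/50 (z = ¾ - (-5 - 1)/(4*(24 + 26)) = ¾ - (-3)/(2*50) = ¾ - ¼*(-3/25) = ¾ + 3/100 = 39/50 ≈ 0.78000)
s = -1161/350 (s = -(24 - 1*39/50)/7 = -(24 - 39/50)/7 = -⅐*1161/50 = -1161/350 ≈ -3.3171)
16*((P(7) + 45) + s) = 16*((9 + 45) - 1161/350) = 16*(54 - 1161/350) = 16*(17739/350) = 141912/175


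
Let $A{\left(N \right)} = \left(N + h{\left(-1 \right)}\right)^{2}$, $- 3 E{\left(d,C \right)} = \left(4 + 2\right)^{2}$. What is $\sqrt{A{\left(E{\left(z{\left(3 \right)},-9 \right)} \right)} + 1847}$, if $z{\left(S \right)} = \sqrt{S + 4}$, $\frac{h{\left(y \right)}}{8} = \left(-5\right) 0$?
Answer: $\sqrt{1991} \approx 44.621$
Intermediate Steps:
$h{\left(y \right)} = 0$ ($h{\left(y \right)} = 8 \left(\left(-5\right) 0\right) = 8 \cdot 0 = 0$)
$z{\left(S \right)} = \sqrt{4 + S}$
$E{\left(d,C \right)} = -12$ ($E{\left(d,C \right)} = - \frac{\left(4 + 2\right)^{2}}{3} = - \frac{6^{2}}{3} = \left(- \frac{1}{3}\right) 36 = -12$)
$A{\left(N \right)} = N^{2}$ ($A{\left(N \right)} = \left(N + 0\right)^{2} = N^{2}$)
$\sqrt{A{\left(E{\left(z{\left(3 \right)},-9 \right)} \right)} + 1847} = \sqrt{\left(-12\right)^{2} + 1847} = \sqrt{144 + 1847} = \sqrt{1991}$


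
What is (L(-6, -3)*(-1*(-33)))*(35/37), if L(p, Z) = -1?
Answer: -1155/37 ≈ -31.216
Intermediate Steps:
(L(-6, -3)*(-1*(-33)))*(35/37) = (-(-1)*(-33))*(35/37) = (-1*33)*(35*(1/37)) = -33*35/37 = -1155/37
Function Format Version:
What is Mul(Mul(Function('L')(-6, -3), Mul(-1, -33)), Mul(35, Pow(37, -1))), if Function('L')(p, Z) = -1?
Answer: Rational(-1155, 37) ≈ -31.216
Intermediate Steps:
Mul(Mul(Function('L')(-6, -3), Mul(-1, -33)), Mul(35, Pow(37, -1))) = Mul(Mul(-1, Mul(-1, -33)), Mul(35, Pow(37, -1))) = Mul(Mul(-1, 33), Mul(35, Rational(1, 37))) = Mul(-33, Rational(35, 37)) = Rational(-1155, 37)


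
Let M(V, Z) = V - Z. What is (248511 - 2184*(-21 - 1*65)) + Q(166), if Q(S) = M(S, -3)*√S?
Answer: 436335 + 169*√166 ≈ 4.3851e+5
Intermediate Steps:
Q(S) = √S*(3 + S) (Q(S) = (S - 1*(-3))*√S = (S + 3)*√S = (3 + S)*√S = √S*(3 + S))
(248511 - 2184*(-21 - 1*65)) + Q(166) = (248511 - 2184*(-21 - 1*65)) + √166*(3 + 166) = (248511 - 2184*(-21 - 65)) + √166*169 = (248511 - 2184*(-86)) + 169*√166 = (248511 + 187824) + 169*√166 = 436335 + 169*√166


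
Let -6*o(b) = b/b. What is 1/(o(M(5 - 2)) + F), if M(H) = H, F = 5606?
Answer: 6/33635 ≈ 0.00017839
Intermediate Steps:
o(b) = -1/6 (o(b) = -b/(6*b) = -1/6*1 = -1/6)
1/(o(M(5 - 2)) + F) = 1/(-1/6 + 5606) = 1/(33635/6) = 6/33635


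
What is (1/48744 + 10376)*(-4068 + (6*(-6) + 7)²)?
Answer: -1632112513115/48744 ≈ -3.3483e+7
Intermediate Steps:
(1/48744 + 10376)*(-4068 + (6*(-6) + 7)²) = (1/48744 + 10376)*(-4068 + (-36 + 7)²) = 505767745*(-4068 + (-29)²)/48744 = 505767745*(-4068 + 841)/48744 = (505767745/48744)*(-3227) = -1632112513115/48744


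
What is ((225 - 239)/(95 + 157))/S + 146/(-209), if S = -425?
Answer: -1116691/1598850 ≈ -0.69843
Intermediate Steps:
((225 - 239)/(95 + 157))/S + 146/(-209) = ((225 - 239)/(95 + 157))/(-425) + 146/(-209) = -14/252*(-1/425) + 146*(-1/209) = -14*1/252*(-1/425) - 146/209 = -1/18*(-1/425) - 146/209 = 1/7650 - 146/209 = -1116691/1598850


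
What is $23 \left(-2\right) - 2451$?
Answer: $-2497$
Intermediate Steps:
$23 \left(-2\right) - 2451 = -46 - 2451 = -2497$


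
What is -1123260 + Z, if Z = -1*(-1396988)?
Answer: 273728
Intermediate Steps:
Z = 1396988
-1123260 + Z = -1123260 + 1396988 = 273728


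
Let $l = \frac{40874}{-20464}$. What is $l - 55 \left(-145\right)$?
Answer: $\frac{81579763}{10232} \approx 7973.0$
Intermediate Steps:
$l = - \frac{20437}{10232}$ ($l = 40874 \left(- \frac{1}{20464}\right) = - \frac{20437}{10232} \approx -1.9974$)
$l - 55 \left(-145\right) = - \frac{20437}{10232} - 55 \left(-145\right) = - \frac{20437}{10232} - -7975 = - \frac{20437}{10232} + 7975 = \frac{81579763}{10232}$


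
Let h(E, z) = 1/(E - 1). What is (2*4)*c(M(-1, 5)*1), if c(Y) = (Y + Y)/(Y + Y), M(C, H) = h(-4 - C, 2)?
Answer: 8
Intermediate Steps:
h(E, z) = 1/(-1 + E)
M(C, H) = 1/(-5 - C) (M(C, H) = 1/(-1 + (-4 - C)) = 1/(-5 - C))
c(Y) = 1 (c(Y) = (2*Y)/((2*Y)) = (2*Y)*(1/(2*Y)) = 1)
(2*4)*c(M(-1, 5)*1) = (2*4)*1 = 8*1 = 8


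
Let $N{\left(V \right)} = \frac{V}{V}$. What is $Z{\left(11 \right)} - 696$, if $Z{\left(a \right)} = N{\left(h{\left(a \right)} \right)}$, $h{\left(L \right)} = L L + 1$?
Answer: $-695$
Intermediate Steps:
$h{\left(L \right)} = 1 + L^{2}$ ($h{\left(L \right)} = L^{2} + 1 = 1 + L^{2}$)
$N{\left(V \right)} = 1$
$Z{\left(a \right)} = 1$
$Z{\left(11 \right)} - 696 = 1 - 696 = -695$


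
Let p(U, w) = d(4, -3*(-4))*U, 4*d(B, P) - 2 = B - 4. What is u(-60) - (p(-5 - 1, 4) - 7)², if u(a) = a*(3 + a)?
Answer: 3320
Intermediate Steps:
d(B, P) = -½ + B/4 (d(B, P) = ½ + (B - 4)/4 = ½ + (-4 + B)/4 = ½ + (-1 + B/4) = -½ + B/4)
p(U, w) = U/2 (p(U, w) = (-½ + (¼)*4)*U = (-½ + 1)*U = U/2)
u(-60) - (p(-5 - 1, 4) - 7)² = -60*(3 - 60) - ((-5 - 1)/2 - 7)² = -60*(-57) - ((½)*(-6) - 7)² = 3420 - (-3 - 7)² = 3420 - 1*(-10)² = 3420 - 1*100 = 3420 - 100 = 3320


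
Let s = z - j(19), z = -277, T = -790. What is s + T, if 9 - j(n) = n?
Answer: -1057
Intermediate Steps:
j(n) = 9 - n
s = -267 (s = -277 - (9 - 1*19) = -277 - (9 - 19) = -277 - 1*(-10) = -277 + 10 = -267)
s + T = -267 - 790 = -1057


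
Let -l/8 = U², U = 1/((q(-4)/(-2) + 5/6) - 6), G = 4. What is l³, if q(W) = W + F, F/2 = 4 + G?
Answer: -23887872/90458382169 ≈ -0.00026408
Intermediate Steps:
F = 16 (F = 2*(4 + 4) = 2*8 = 16)
q(W) = 16 + W (q(W) = W + 16 = 16 + W)
U = -6/67 (U = 1/(((16 - 4)/(-2) + 5/6) - 6) = 1/((12*(-½) + 5*(⅙)) - 6) = 1/((-6 + ⅚) - 6) = 1/(-31/6 - 6) = 1/(-67/6) = -6/67 ≈ -0.089552)
l = -288/4489 (l = -8*(-6/67)² = -8*36/4489 = -288/4489 ≈ -0.064157)
l³ = (-288/4489)³ = -23887872/90458382169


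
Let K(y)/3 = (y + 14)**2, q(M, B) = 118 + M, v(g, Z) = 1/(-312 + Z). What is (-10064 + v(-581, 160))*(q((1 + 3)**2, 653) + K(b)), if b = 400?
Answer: -393386639369/76 ≈ -5.1761e+9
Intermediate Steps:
K(y) = 3*(14 + y)**2 (K(y) = 3*(y + 14)**2 = 3*(14 + y)**2)
(-10064 + v(-581, 160))*(q((1 + 3)**2, 653) + K(b)) = (-10064 + 1/(-312 + 160))*((118 + (1 + 3)**2) + 3*(14 + 400)**2) = (-10064 + 1/(-152))*((118 + 4**2) + 3*414**2) = (-10064 - 1/152)*((118 + 16) + 3*171396) = -1529729*(134 + 514188)/152 = -1529729/152*514322 = -393386639369/76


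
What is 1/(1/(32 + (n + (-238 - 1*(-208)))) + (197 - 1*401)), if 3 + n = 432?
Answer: -431/87923 ≈ -0.0049020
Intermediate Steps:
n = 429 (n = -3 + 432 = 429)
1/(1/(32 + (n + (-238 - 1*(-208)))) + (197 - 1*401)) = 1/(1/(32 + (429 + (-238 - 1*(-208)))) + (197 - 1*401)) = 1/(1/(32 + (429 + (-238 + 208))) + (197 - 401)) = 1/(1/(32 + (429 - 30)) - 204) = 1/(1/(32 + 399) - 204) = 1/(1/431 - 204) = 1/(-87923/431) = -431/87923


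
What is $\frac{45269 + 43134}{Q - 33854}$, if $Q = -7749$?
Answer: $- \frac{88403}{41603} \approx -2.1249$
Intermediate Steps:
$\frac{45269 + 43134}{Q - 33854} = \frac{45269 + 43134}{-7749 - 33854} = \frac{88403}{-41603} = 88403 \left(- \frac{1}{41603}\right) = - \frac{88403}{41603}$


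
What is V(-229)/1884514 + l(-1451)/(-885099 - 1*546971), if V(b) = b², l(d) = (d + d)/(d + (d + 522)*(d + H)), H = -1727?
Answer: 110805505145477099/3981894330212092890 ≈ 0.027827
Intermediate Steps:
l(d) = 2*d/(d + (-1727 + d)*(522 + d)) (l(d) = (d + d)/(d + (d + 522)*(d - 1727)) = (2*d)/(d + (522 + d)*(-1727 + d)) = (2*d)/(d + (-1727 + d)*(522 + d)) = 2*d/(d + (-1727 + d)*(522 + d)))
V(-229)/1884514 + l(-1451)/(-885099 - 1*546971) = (-229)²/1884514 + (2*(-1451)/(-901494 + (-1451)² - 1204*(-1451)))/(-885099 - 1*546971) = 52441*(1/1884514) + (2*(-1451)/(-901494 + 2105401 + 1747004))/(-885099 - 546971) = 52441/1884514 + (2*(-1451)/2950911)/(-1432070) = 52441/1884514 + (2*(-1451)*(1/2950911))*(-1/1432070) = 52441/1884514 - 2902/2950911*(-1/1432070) = 52441/1884514 + 1451/2112955557885 = 110805505145477099/3981894330212092890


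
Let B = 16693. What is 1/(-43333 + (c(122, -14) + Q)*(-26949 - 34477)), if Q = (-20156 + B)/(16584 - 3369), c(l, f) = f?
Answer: 13215/11004496903 ≈ 1.2009e-6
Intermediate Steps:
Q = -3463/13215 (Q = (-20156 + 16693)/(16584 - 3369) = -3463/13215 ≈ -0.26205)
1/(-43333 + (c(122, -14) + Q)*(-26949 - 34477)) = 1/(-43333 + (-14 - 3463/13215)*(-26949 - 34477)) = 1/(-43333 - 188473/13215*(-61426)) = 1/(-43333 + 11577142498/13215) = 1/(11004496903/13215) = 13215/11004496903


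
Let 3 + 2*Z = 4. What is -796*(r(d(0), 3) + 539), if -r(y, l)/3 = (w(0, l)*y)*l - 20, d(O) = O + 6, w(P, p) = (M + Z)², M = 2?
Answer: -208154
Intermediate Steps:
Z = ½ (Z = -3/2 + (½)*4 = -3/2 + 2 = ½ ≈ 0.50000)
w(P, p) = 25/4 (w(P, p) = (2 + ½)² = (5/2)² = 25/4)
d(O) = 6 + O
r(y, l) = 60 - 75*l*y/4 (r(y, l) = -3*((25*y/4)*l - 20) = -3*(25*l*y/4 - 20) = -3*(-20 + 25*l*y/4) = 60 - 75*l*y/4)
-796*(r(d(0), 3) + 539) = -796*((60 - 75/4*3*(6 + 0)) + 539) = -796*((60 - 75/4*3*6) + 539) = -796*((60 - 675/2) + 539) = -796*(-555/2 + 539) = -796*523/2 = -208154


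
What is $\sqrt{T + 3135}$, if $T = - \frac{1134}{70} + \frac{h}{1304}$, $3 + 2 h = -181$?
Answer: $\frac{\sqrt{8286152270}}{1630} \approx 55.846$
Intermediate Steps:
$h = -92$ ($h = - \frac{3}{2} + \frac{1}{2} \left(-181\right) = - \frac{3}{2} - \frac{181}{2} = -92$)
$T = - \frac{26521}{1630}$ ($T = - \frac{1134}{70} - \frac{92}{1304} = \left(-1134\right) \frac{1}{70} - \frac{23}{326} = - \frac{81}{5} - \frac{23}{326} = - \frac{26521}{1630} \approx -16.271$)
$\sqrt{T + 3135} = \sqrt{- \frac{26521}{1630} + 3135} = \sqrt{\frac{5083529}{1630}} = \frac{\sqrt{8286152270}}{1630}$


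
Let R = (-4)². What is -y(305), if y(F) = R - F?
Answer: 289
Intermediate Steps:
R = 16
y(F) = 16 - F
-y(305) = -(16 - 1*305) = -(16 - 305) = -1*(-289) = 289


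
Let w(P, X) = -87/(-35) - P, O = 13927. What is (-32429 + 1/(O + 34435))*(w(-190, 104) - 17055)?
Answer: 462805155756918/846335 ≈ 5.4683e+8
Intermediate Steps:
w(P, X) = 87/35 - P (w(P, X) = -87*(-1/35) - P = 87/35 - P)
(-32429 + 1/(O + 34435))*(w(-190, 104) - 17055) = (-32429 + 1/(13927 + 34435))*((87/35 - 1*(-190)) - 17055) = (-32429 + 1/48362)*((87/35 + 190) - 17055) = (-32429 + 1/48362)*(6737/35 - 17055) = -1568331297/48362*(-590188/35) = 462805155756918/846335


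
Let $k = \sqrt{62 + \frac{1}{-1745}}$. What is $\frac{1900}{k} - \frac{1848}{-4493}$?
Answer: $\frac{1848}{4493} + \frac{1900 \sqrt{20976645}}{36063} \approx 241.71$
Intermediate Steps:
$k = \frac{3 \sqrt{20976645}}{1745}$ ($k = \sqrt{62 - \frac{1}{1745}} = \sqrt{\frac{108189}{1745}} = \frac{3 \sqrt{20976645}}{1745} \approx 7.874$)
$\frac{1900}{k} - \frac{1848}{-4493} = \frac{1900}{\frac{3}{1745} \sqrt{20976645}} - \frac{1848}{-4493} = 1900 \frac{\sqrt{20976645}}{36063} - - \frac{1848}{4493} = \frac{1900 \sqrt{20976645}}{36063} + \frac{1848}{4493} = \frac{1848}{4493} + \frac{1900 \sqrt{20976645}}{36063}$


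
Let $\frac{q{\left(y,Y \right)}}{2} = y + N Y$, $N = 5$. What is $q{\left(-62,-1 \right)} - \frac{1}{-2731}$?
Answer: $- \frac{365953}{2731} \approx -134.0$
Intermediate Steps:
$q{\left(y,Y \right)} = 2 y + 10 Y$ ($q{\left(y,Y \right)} = 2 \left(y + 5 Y\right) = 2 y + 10 Y$)
$q{\left(-62,-1 \right)} - \frac{1}{-2731} = \left(2 \left(-62\right) + 10 \left(-1\right)\right) - \frac{1}{-2731} = \left(-124 - 10\right) - - \frac{1}{2731} = -134 + \frac{1}{2731} = - \frac{365953}{2731}$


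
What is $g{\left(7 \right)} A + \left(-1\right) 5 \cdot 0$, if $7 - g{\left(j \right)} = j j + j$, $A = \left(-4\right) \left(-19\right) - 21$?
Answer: $-2695$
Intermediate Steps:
$A = 55$ ($A = 76 - 21 = 55$)
$g{\left(j \right)} = 7 - j - j^{2}$ ($g{\left(j \right)} = 7 - \left(j j + j\right) = 7 - \left(j^{2} + j\right) = 7 - \left(j + j^{2}\right) = 7 - j - j^{2}$)
$g{\left(7 \right)} A + \left(-1\right) 5 \cdot 0 = \left(7 - 7 - 7^{2}\right) 55 + \left(-1\right) 5 \cdot 0 = \left(7 - 7 - 49\right) 55 - 0 = \left(7 - 7 - 49\right) 55 + 0 = \left(-49\right) 55 + 0 = -2695 + 0 = -2695$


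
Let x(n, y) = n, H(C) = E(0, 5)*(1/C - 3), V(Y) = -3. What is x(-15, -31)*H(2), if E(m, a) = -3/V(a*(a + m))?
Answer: 75/2 ≈ 37.500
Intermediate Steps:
E(m, a) = 1 (E(m, a) = -3/(-3) = -3*(-⅓) = 1)
H(C) = -3 + 1/C (H(C) = 1*(1/C - 3) = 1*(-3 + 1/C) = -3 + 1/C)
x(-15, -31)*H(2) = -15*(-3 + 1/2) = -15*(-3 + ½) = -15*(-5/2) = 75/2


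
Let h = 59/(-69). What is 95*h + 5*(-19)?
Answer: -12160/69 ≈ -176.23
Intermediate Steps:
h = -59/69 (h = 59*(-1/69) = -59/69 ≈ -0.85507)
95*h + 5*(-19) = 95*(-59/69) + 5*(-19) = -5605/69 - 95 = -12160/69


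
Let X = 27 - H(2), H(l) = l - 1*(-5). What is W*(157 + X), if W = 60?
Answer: 10620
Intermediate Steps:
H(l) = 5 + l (H(l) = l + 5 = 5 + l)
X = 20 (X = 27 - (5 + 2) = 27 - 1*7 = 27 - 7 = 20)
W*(157 + X) = 60*(157 + 20) = 60*177 = 10620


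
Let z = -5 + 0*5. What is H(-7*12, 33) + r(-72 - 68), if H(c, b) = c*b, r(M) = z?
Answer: -2777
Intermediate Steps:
z = -5 (z = -5 + 0 = -5)
r(M) = -5
H(c, b) = b*c
H(-7*12, 33) + r(-72 - 68) = 33*(-7*12) - 5 = 33*(-84) - 5 = -2772 - 5 = -2777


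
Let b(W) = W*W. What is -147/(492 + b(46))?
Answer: -147/2608 ≈ -0.056365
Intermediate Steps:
b(W) = W²
-147/(492 + b(46)) = -147/(492 + 46²) = -147/(492 + 2116) = -147/2608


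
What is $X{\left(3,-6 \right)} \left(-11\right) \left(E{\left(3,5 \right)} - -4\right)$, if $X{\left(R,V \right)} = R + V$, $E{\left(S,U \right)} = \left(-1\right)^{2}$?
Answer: $165$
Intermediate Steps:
$E{\left(S,U \right)} = 1$
$X{\left(3,-6 \right)} \left(-11\right) \left(E{\left(3,5 \right)} - -4\right) = \left(3 - 6\right) \left(-11\right) \left(1 - -4\right) = \left(-3\right) \left(-11\right) \left(1 + 4\right) = 33 \cdot 5 = 165$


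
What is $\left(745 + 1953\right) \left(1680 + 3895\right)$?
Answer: $15041350$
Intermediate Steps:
$\left(745 + 1953\right) \left(1680 + 3895\right) = 2698 \cdot 5575 = 15041350$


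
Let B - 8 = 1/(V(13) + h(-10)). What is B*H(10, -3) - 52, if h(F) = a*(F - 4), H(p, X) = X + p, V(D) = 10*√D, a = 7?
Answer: 16265/4152 - 35*√13/4152 ≈ 3.8870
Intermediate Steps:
h(F) = -28 + 7*F (h(F) = 7*(F - 4) = 7*(-4 + F) = -28 + 7*F)
B = 8 + 1/(-98 + 10*√13) (B = 8 + 1/(10*√13 + (-28 + 7*(-10))) = 8 + 1/(10*√13 + (-28 - 70)) = 8 + 1/(10*√13 - 98) = 8 + 1/(-98 + 10*√13) ≈ 7.9839)
B*H(10, -3) - 52 = (33167/4152 - 5*√13/4152)*(-3 + 10) - 52 = (33167/4152 - 5*√13/4152)*7 - 52 = (232169/4152 - 35*√13/4152) - 52 = 16265/4152 - 35*√13/4152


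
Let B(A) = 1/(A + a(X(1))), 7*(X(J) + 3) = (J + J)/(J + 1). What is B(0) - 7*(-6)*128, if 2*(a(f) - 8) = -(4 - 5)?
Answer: 91394/17 ≈ 5376.1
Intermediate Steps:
X(J) = -3 + 2*J/(7*(1 + J)) (X(J) = -3 + ((J + J)/(J + 1))/7 = -3 + ((2*J)/(1 + J))/7 = -3 + (2*J/(1 + J))/7 = -3 + 2*J/(7*(1 + J)))
a(f) = 17/2 (a(f) = 8 + (-(4 - 5))/2 = 8 + (-1*(-1))/2 = 8 + (½)*1 = 8 + ½ = 17/2)
B(A) = 1/(17/2 + A) (B(A) = 1/(A + 17/2) = 1/(17/2 + A))
B(0) - 7*(-6)*128 = 2/(17 + 2*0) - 7*(-6)*128 = 2/(17 + 0) + 42*128 = 2/17 + 5376 = 91394/17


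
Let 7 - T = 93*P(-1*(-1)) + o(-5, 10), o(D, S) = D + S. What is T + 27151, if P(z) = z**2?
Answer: 27060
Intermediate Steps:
T = -91 (T = 7 - (93*(-1*(-1))**2 + (-5 + 10)) = 7 - (93*1**2 + 5) = 7 - (93*1 + 5) = 7 - (93 + 5) = 7 - 1*98 = 7 - 98 = -91)
T + 27151 = -91 + 27151 = 27060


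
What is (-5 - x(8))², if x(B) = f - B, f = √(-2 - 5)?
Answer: (3 - I*√7)² ≈ 2.0 - 15.875*I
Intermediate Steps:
f = I*√7 (f = √(-7) = I*√7 ≈ 2.6458*I)
x(B) = -B + I*√7 (x(B) = I*√7 - B = -B + I*√7)
(-5 - x(8))² = (-5 - (-1*8 + I*√7))² = (-5 - (-8 + I*√7))² = (-5 + (8 - I*√7))² = (3 - I*√7)²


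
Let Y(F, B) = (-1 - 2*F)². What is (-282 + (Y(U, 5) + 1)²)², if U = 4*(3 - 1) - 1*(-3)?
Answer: 78746461924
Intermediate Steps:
U = 11 (U = 4*2 + 3 = 8 + 3 = 11)
(-282 + (Y(U, 5) + 1)²)² = (-282 + ((1 + 2*11)² + 1)²)² = (-282 + ((1 + 22)² + 1)²)² = (-282 + (23² + 1)²)² = (-282 + (529 + 1)²)² = (-282 + 530²)² = (-282 + 280900)² = 280618² = 78746461924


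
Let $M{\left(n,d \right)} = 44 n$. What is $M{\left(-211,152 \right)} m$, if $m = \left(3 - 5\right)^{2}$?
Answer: $-37136$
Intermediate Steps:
$m = 4$ ($m = \left(-2\right)^{2} = 4$)
$M{\left(-211,152 \right)} m = 44 \left(-211\right) 4 = \left(-9284\right) 4 = -37136$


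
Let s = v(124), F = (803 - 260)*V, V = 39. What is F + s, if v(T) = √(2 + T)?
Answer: 21177 + 3*√14 ≈ 21188.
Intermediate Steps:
F = 21177 (F = (803 - 260)*39 = 543*39 = 21177)
s = 3*√14 (s = √(2 + 124) = √126 = 3*√14 ≈ 11.225)
F + s = 21177 + 3*√14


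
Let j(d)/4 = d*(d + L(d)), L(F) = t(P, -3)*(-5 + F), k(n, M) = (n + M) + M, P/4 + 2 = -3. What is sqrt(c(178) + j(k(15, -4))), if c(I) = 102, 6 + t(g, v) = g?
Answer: I*sqrt(1158) ≈ 34.029*I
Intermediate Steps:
P = -20 (P = -8 + 4*(-3) = -8 - 12 = -20)
t(g, v) = -6 + g
k(n, M) = n + 2*M (k(n, M) = (M + n) + M = n + 2*M)
L(F) = 130 - 26*F (L(F) = (-6 - 20)*(-5 + F) = -26*(-5 + F) = 130 - 26*F)
j(d) = 4*d*(130 - 25*d) (j(d) = 4*(d*(d + (130 - 26*d))) = 4*(d*(130 - 25*d)) = 4*d*(130 - 25*d))
sqrt(c(178) + j(k(15, -4))) = sqrt(102 + 20*(15 + 2*(-4))*(26 - 5*(15 + 2*(-4)))) = sqrt(102 + 20*(15 - 8)*(26 - 5*(15 - 8))) = sqrt(102 + 20*7*(26 - 5*7)) = sqrt(102 + 20*7*(26 - 35)) = sqrt(102 + 20*7*(-9)) = sqrt(102 - 1260) = sqrt(-1158) = I*sqrt(1158)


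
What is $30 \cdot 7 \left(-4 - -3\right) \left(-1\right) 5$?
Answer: $1050$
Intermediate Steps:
$30 \cdot 7 \left(-4 - -3\right) \left(-1\right) 5 = 210 \left(-4 + 3\right) \left(-1\right) 5 = 210 \left(-1\right) \left(-1\right) 5 = 210 \cdot 1 \cdot 5 = 210 \cdot 5 = 1050$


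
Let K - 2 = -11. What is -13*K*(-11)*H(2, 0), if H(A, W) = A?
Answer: -2574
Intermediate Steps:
K = -9 (K = 2 - 11 = -9)
-13*K*(-11)*H(2, 0) = -13*(-9*(-11))*2 = -1287*2 = -13*198 = -2574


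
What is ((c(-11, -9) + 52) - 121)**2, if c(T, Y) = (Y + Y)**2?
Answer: 65025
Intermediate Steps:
c(T, Y) = 4*Y**2 (c(T, Y) = (2*Y)**2 = 4*Y**2)
((c(-11, -9) + 52) - 121)**2 = ((4*(-9)**2 + 52) - 121)**2 = ((4*81 + 52) - 121)**2 = ((324 + 52) - 121)**2 = (376 - 121)**2 = 255**2 = 65025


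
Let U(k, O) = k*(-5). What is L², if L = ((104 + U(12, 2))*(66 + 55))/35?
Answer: 28344976/1225 ≈ 23139.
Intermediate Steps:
U(k, O) = -5*k
L = 5324/35 (L = ((104 - 5*12)*(66 + 55))/35 = ((104 - 60)*121)*(1/35) = (44*121)*(1/35) = 5324*(1/35) = 5324/35 ≈ 152.11)
L² = (5324/35)² = 28344976/1225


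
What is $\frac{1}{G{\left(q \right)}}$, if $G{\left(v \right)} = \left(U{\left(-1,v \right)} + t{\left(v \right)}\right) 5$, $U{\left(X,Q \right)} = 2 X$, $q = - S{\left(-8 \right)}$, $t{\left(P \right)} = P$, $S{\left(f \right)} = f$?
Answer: $\frac{1}{30} \approx 0.033333$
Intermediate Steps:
$q = 8$ ($q = \left(-1\right) \left(-8\right) = 8$)
$G{\left(v \right)} = -10 + 5 v$ ($G{\left(v \right)} = \left(2 \left(-1\right) + v\right) 5 = \left(-2 + v\right) 5 = -10 + 5 v$)
$\frac{1}{G{\left(q \right)}} = \frac{1}{-10 + 5 \cdot 8} = \frac{1}{-10 + 40} = \frac{1}{30}$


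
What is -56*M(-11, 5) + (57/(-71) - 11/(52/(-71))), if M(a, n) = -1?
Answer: 259239/3692 ≈ 70.216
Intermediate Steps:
-56*M(-11, 5) + (57/(-71) - 11/(52/(-71))) = -56*(-1) + (57/(-71) - 11/(52/(-71))) = 56 + (57*(-1/71) - 11/(52*(-1/71))) = 56 + (-57/71 - 11/(-52/71)) = 56 + (-57/71 - 11*(-71/52)) = 56 + (-57/71 + 781/52) = 56 + 52487/3692 = 259239/3692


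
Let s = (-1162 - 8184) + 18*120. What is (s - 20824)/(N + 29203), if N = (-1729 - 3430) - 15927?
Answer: -28010/8117 ≈ -3.4508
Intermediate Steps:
N = -21086 (N = -5159 - 15927 = -21086)
s = -7186 (s = -9346 + 2160 = -7186)
(s - 20824)/(N + 29203) = (-7186 - 20824)/(-21086 + 29203) = -28010/8117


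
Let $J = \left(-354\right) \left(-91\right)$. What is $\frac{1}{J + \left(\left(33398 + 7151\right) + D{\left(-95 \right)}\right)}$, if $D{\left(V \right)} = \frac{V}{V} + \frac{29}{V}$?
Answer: $\frac{95}{6912551} \approx 1.3743 \cdot 10^{-5}$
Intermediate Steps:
$D{\left(V \right)} = 1 + \frac{29}{V}$
$J = 32214$
$\frac{1}{J + \left(\left(33398 + 7151\right) + D{\left(-95 \right)}\right)} = \frac{1}{32214 + \left(\left(33398 + 7151\right) + \frac{29 - 95}{-95}\right)} = \frac{1}{32214 + \left(40549 - - \frac{66}{95}\right)} = \frac{1}{32214 + \left(40549 + \frac{66}{95}\right)} = \frac{1}{32214 + \frac{3852221}{95}} = \frac{1}{\frac{6912551}{95}} = \frac{95}{6912551}$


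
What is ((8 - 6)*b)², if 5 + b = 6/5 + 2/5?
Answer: 1156/25 ≈ 46.240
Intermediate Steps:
b = -17/5 (b = -5 + (6/5 + 2/5) = -5 + (6*(⅕) + 2*(⅕)) = -5 + (6/5 + ⅖) = -5 + 8/5 = -17/5 ≈ -3.4000)
((8 - 6)*b)² = ((8 - 6)*(-17/5))² = (2*(-17/5))² = (-34/5)² = 1156/25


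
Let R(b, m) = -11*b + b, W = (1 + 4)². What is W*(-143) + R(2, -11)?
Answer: -3595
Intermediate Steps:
W = 25 (W = 5² = 25)
R(b, m) = -10*b
W*(-143) + R(2, -11) = 25*(-143) - 10*2 = -3575 - 20 = -3595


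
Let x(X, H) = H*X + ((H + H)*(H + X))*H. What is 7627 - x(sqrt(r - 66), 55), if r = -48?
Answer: -325123 - 6105*I*sqrt(114) ≈ -3.2512e+5 - 65184.0*I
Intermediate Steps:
x(X, H) = H*X + 2*H**2*(H + X) (x(X, H) = H*X + ((2*H)*(H + X))*H = H*X + (2*H*(H + X))*H = H*X + 2*H**2*(H + X))
7627 - x(sqrt(r - 66), 55) = 7627 - 55*(sqrt(-48 - 66) + 2*55**2 + 2*55*sqrt(-48 - 66)) = 7627 - 55*(sqrt(-114) + 2*3025 + 2*55*sqrt(-114)) = 7627 - 55*(I*sqrt(114) + 6050 + 2*55*(I*sqrt(114))) = 7627 - 55*(I*sqrt(114) + 6050 + 110*I*sqrt(114)) = 7627 - 55*(6050 + 111*I*sqrt(114)) = 7627 - (332750 + 6105*I*sqrt(114)) = 7627 + (-332750 - 6105*I*sqrt(114)) = -325123 - 6105*I*sqrt(114)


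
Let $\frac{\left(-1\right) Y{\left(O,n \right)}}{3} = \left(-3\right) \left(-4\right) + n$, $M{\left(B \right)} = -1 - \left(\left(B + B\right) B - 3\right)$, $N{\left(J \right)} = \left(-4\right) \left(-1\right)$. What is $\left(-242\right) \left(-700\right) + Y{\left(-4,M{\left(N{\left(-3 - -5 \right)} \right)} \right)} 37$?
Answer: $171398$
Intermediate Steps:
$N{\left(J \right)} = 4$
$M{\left(B \right)} = 2 - 2 B^{2}$ ($M{\left(B \right)} = -1 - \left(2 B B - 3\right) = -1 - \left(2 B^{2} - 3\right) = -1 - \left(-3 + 2 B^{2}\right) = 2 - 2 B^{2}$)
$Y{\left(O,n \right)} = -36 - 3 n$ ($Y{\left(O,n \right)} = - 3 \left(\left(-3\right) \left(-4\right) + n\right) = - 3 \left(12 + n\right) = -36 - 3 n$)
$\left(-242\right) \left(-700\right) + Y{\left(-4,M{\left(N{\left(-3 - -5 \right)} \right)} \right)} 37 = \left(-242\right) \left(-700\right) + \left(-36 - 3 \left(2 - 2 \cdot 4^{2}\right)\right) 37 = 169400 + \left(-36 - 3 \left(2 - 32\right)\right) 37 = 169400 + \left(-36 - -90\right) 37 = 169400 + \left(-36 + 90\right) 37 = 169400 + 54 \cdot 37 = 169400 + 1998 = 171398$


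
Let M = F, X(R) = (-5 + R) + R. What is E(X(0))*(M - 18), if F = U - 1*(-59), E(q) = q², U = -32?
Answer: 225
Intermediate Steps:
X(R) = -5 + 2*R
F = 27 (F = -32 - 1*(-59) = -32 + 59 = 27)
M = 27
E(X(0))*(M - 18) = (-5 + 2*0)²*(27 - 18) = (-5 + 0)²*9 = (-5)²*9 = 25*9 = 225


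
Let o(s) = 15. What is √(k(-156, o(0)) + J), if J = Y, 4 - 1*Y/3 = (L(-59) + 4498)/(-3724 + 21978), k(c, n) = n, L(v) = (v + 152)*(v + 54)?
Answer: √8775774786/18254 ≈ 5.1320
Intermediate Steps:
L(v) = (54 + v)*(152 + v) (L(v) = (152 + v)*(54 + v) = (54 + v)*(152 + v))
Y = 206949/18254 (Y = 12 - 3*((8208 + (-59)² + 206*(-59)) + 4498)/(-3724 + 21978) = 12 - 3*((8208 + 3481 - 12154) + 4498)/18254 = 12 - 3*(-465 + 4498)/18254 = 12 - 12099/18254 = 206949/18254 ≈ 11.337)
J = 206949/18254 ≈ 11.337
√(k(-156, o(0)) + J) = √(15 + 206949/18254) = √(480759/18254) = √8775774786/18254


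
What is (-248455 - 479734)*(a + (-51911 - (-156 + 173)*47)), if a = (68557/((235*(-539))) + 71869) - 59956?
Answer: 6981455379262/235 ≈ 2.9708e+10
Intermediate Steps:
a = 1508891588/126665 (a = (68557/(-126665) + 71869) - 59956 = (68557*(-1/126665) + 71869) - 59956 = (-68557/126665 + 71869) - 59956 = 9103218328/126665 - 59956 = 1508891588/126665 ≈ 11912.)
(-248455 - 479734)*(a + (-51911 - (-156 + 173)*47)) = (-248455 - 479734)*(1508891588/126665 + (-51911 - (-156 + 173)*47)) = -728189*(1508891588/126665 + (-51911 - 17*47)) = -728189*(1508891588/126665 + (-51911 - 1*799)) = -728189*(1508891588/126665 + (-51911 - 799)) = -728189*(1508891588/126665 - 52710) = -728189*(-5167620562/126665) = 6981455379262/235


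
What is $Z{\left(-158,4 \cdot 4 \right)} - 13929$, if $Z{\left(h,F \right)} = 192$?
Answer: $-13737$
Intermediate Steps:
$Z{\left(-158,4 \cdot 4 \right)} - 13929 = 192 - 13929 = -13737$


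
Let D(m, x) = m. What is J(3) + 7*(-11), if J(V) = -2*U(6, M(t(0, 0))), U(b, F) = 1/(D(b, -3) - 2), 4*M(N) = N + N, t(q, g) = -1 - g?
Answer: -155/2 ≈ -77.500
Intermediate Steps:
M(N) = N/2 (M(N) = (N + N)/4 = (2*N)/4 = N/2)
U(b, F) = 1/(-2 + b) (U(b, F) = 1/(b - 2) = 1/(-2 + b))
J(V) = -1/2 (J(V) = -2/(-2 + 6) = -2/4 = -2*1/4 = -1/2)
J(3) + 7*(-11) = -1/2 + 7*(-11) = -1/2 - 77 = -155/2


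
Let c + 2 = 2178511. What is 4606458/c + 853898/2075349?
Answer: 11420232481924/4521166474641 ≈ 2.5259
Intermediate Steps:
c = 2178509 (c = -2 + 2178511 = 2178509)
4606458/c + 853898/2075349 = 4606458/2178509 + 853898/2075349 = 11420232481924/4521166474641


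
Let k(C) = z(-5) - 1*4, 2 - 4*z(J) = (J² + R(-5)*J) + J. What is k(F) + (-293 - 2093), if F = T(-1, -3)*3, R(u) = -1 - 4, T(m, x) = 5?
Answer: -9603/4 ≈ -2400.8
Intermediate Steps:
R(u) = -5
z(J) = ½ + J - J²/4 (z(J) = ½ - ((J² - 5*J) + J)/4 = ½ - (J² - 4*J)/4 = ½ + (J - J²/4) = ½ + J - J²/4)
F = 15 (F = 5*3 = 15)
k(C) = -59/4 (k(C) = (½ - 5 - ¼*(-5)²) - 1*4 = (½ - 5 - ¼*25) - 4 = (½ - 5 - 25/4) - 4 = -43/4 - 4 = -59/4)
k(F) + (-293 - 2093) = -59/4 + (-293 - 2093) = -59/4 - 2386 = -9603/4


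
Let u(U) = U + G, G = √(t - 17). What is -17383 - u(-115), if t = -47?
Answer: -17268 - 8*I ≈ -17268.0 - 8.0*I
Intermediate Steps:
G = 8*I (G = √(-47 - 17) = √(-64) = 8*I ≈ 8.0*I)
u(U) = U + 8*I
-17383 - u(-115) = -17383 - (-115 + 8*I) = -17383 + (115 - 8*I) = -17268 - 8*I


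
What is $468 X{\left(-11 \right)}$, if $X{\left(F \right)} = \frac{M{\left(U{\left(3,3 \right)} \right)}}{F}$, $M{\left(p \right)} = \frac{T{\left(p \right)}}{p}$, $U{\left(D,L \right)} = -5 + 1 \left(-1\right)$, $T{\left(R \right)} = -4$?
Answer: $- \frac{312}{11} \approx -28.364$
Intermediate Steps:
$U{\left(D,L \right)} = -6$ ($U{\left(D,L \right)} = -5 - 1 = -6$)
$M{\left(p \right)} = - \frac{4}{p}$
$X{\left(F \right)} = \frac{2}{3 F}$ ($X{\left(F \right)} = \frac{\left(-4\right) \frac{1}{-6}}{F} = \frac{\left(-4\right) \left(- \frac{1}{6}\right)}{F} = \frac{2}{3 F}$)
$468 X{\left(-11 \right)} = 468 \frac{2}{3 \left(-11\right)} = 468 \cdot \frac{2}{3} \left(- \frac{1}{11}\right) = 468 \left(- \frac{2}{33}\right) = - \frac{312}{11}$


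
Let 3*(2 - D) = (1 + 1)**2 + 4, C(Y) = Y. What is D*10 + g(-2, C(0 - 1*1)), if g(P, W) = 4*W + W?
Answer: -35/3 ≈ -11.667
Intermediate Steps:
g(P, W) = 5*W
D = -2/3 (D = 2 - ((1 + 1)**2 + 4)/3 = 2 - (2**2 + 4)/3 = 2 - (4 + 4)/3 = 2 - 1/3*8 = 2 - 8/3 = -2/3 ≈ -0.66667)
D*10 + g(-2, C(0 - 1*1)) = -2/3*10 + 5*(0 - 1*1) = -20/3 + 5*(0 - 1) = -20/3 + 5*(-1) = -20/3 - 5 = -35/3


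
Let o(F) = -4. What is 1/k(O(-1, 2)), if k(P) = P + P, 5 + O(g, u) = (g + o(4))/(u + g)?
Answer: -1/20 ≈ -0.050000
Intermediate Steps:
O(g, u) = -5 + (-4 + g)/(g + u) (O(g, u) = -5 + (g - 4)/(u + g) = -5 + (-4 + g)/(g + u))
k(P) = 2*P
1/k(O(-1, 2)) = 1/(2*((-4 - 5*2 - 4*(-1))/(-1 + 2))) = 1/(2*((-4 - 10 + 4)/1)) = 1/(2*(1*(-10))) = 1/(2*(-10)) = 1/(-20) = -1/20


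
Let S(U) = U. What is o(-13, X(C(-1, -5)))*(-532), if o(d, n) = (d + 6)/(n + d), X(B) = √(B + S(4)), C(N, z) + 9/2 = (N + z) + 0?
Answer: -7448/27 - 3724*I*√26/351 ≈ -275.85 - 54.099*I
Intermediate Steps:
C(N, z) = -9/2 + N + z (C(N, z) = -9/2 + ((N + z) + 0) = -9/2 + (N + z) = -9/2 + N + z)
X(B) = √(4 + B) (X(B) = √(B + 4) = √(4 + B))
o(d, n) = (6 + d)/(d + n)
o(-13, X(C(-1, -5)))*(-532) = ((6 - 13)/(-13 + √(4 + (-9/2 - 1 - 5))))*(-532) = (-7/(-13 + √(4 - 21/2)))*(-532) = (-7/(-13 + √(-13/2)))*(-532) = (-7/(-13 + I*√26/2))*(-532) = -7/(-13 + I*√26/2)*(-532) = 3724/(-13 + I*√26/2)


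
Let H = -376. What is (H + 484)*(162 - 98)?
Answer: 6912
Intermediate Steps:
(H + 484)*(162 - 98) = (-376 + 484)*(162 - 98) = 108*64 = 6912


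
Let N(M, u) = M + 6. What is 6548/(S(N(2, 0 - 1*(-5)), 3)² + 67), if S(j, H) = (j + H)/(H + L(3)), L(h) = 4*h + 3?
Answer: 2121552/21829 ≈ 97.190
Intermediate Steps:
L(h) = 3 + 4*h
N(M, u) = 6 + M
S(j, H) = (H + j)/(15 + H) (S(j, H) = (j + H)/(H + (3 + 4*3)) = (H + j)/(H + (3 + 12)) = (H + j)/(H + 15) = (H + j)/(15 + H))
6548/(S(N(2, 0 - 1*(-5)), 3)² + 67) = 6548/(((3 + (6 + 2))/(15 + 3))² + 67) = 6548/(((3 + 8)/18)² + 67) = 6548/(((1/18)*11)² + 67) = 6548/((11/18)² + 67) = 6548/(121/324 + 67) = 6548/(21829/324) = (324/21829)*6548 = 2121552/21829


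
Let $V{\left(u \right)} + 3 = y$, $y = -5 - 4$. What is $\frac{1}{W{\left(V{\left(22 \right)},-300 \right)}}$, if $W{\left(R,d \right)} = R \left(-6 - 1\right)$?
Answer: $\frac{1}{84} \approx 0.011905$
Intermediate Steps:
$y = -9$ ($y = -5 - 4 = -9$)
$V{\left(u \right)} = -12$ ($V{\left(u \right)} = -3 - 9 = -12$)
$W{\left(R,d \right)} = - 7 R$ ($W{\left(R,d \right)} = R \left(-7\right) = - 7 R$)
$\frac{1}{W{\left(V{\left(22 \right)},-300 \right)}} = \frac{1}{\left(-7\right) \left(-12\right)} = \frac{1}{84}$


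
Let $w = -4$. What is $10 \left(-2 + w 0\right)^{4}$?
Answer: $160$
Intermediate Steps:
$10 \left(-2 + w 0\right)^{4} = 10 \left(-2 - 0\right)^{4} = 10 \left(-2 + 0\right)^{4} = 10 \left(-2\right)^{4} = 10 \cdot 16 = 160$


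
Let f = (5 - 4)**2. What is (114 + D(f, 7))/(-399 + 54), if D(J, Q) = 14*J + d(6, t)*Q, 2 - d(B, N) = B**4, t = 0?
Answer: 1786/69 ≈ 25.884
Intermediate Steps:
d(B, N) = 2 - B**4
f = 1 (f = 1**2 = 1)
D(J, Q) = -1294*Q + 14*J (D(J, Q) = 14*J + (2 - 1*6**4)*Q = 14*J + (2 - 1*1296)*Q = 14*J + (2 - 1296)*Q = 14*J - 1294*Q = -1294*Q + 14*J)
(114 + D(f, 7))/(-399 + 54) = (114 + (-1294*7 + 14*1))/(-399 + 54) = (114 + (-9058 + 14))/(-345) = (114 - 9044)*(-1/345) = -8930*(-1/345) = 1786/69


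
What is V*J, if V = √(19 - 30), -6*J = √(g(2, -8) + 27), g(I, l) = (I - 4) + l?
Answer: -I*√187/6 ≈ -2.2791*I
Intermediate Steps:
g(I, l) = -4 + I + l (g(I, l) = (-4 + I) + l = -4 + I + l)
J = -√17/6 (J = -√((-4 + 2 - 8) + 27)/6 = -√(-10 + 27)/6 = -√17/6 ≈ -0.68718)
V = I*√11 (V = √(-11) = I*√11 ≈ 3.3166*I)
V*J = (I*√11)*(-√17/6) = -I*√187/6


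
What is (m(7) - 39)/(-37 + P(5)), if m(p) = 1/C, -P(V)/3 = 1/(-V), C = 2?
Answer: 55/52 ≈ 1.0577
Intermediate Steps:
P(V) = 3/V (P(V) = -3*(-1/V) = -(-3)/V = 3/V)
m(p) = 1/2
(m(7) - 39)/(-37 + P(5)) = (1/2 - 39)/(-37 + 3/5) = -77/(2*(-37 + 3*(1/5))) = -77/(2*(-37 + 3/5)) = -77/(2*(-182/5)) = -77/2*(-5/182) = 55/52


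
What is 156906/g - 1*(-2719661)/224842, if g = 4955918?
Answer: 6756847981325/557149257478 ≈ 12.128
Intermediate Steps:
156906/g - 1*(-2719661)/224842 = 156906/4955918 - 1*(-2719661)/224842 = 156906*(1/4955918) + 2719661*(1/224842) = 78453/2477959 + 2719661/224842 = 6756847981325/557149257478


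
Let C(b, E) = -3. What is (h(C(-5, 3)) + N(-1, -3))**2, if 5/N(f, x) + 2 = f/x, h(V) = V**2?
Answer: 36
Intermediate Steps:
N(f, x) = 5/(-2 + f/x)
(h(C(-5, 3)) + N(-1, -3))**2 = ((-3)**2 + 5*(-3)/(-1 - 2*(-3)))**2 = (9 + 5*(-3)/(-1 + 6))**2 = (9 + 5*(-3)/5)**2 = (9 + 5*(-3)*(1/5))**2 = (9 - 3)**2 = 6**2 = 36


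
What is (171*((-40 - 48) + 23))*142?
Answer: -1578330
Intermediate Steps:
(171*((-40 - 48) + 23))*142 = (171*(-88 + 23))*142 = (171*(-65))*142 = -11115*142 = -1578330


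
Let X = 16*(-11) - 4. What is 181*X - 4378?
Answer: -36958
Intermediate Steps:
X = -180 (X = -176 - 4 = -180)
181*X - 4378 = 181*(-180) - 4378 = -32580 - 4378 = -36958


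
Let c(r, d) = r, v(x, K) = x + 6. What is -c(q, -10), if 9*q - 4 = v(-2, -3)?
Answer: -8/9 ≈ -0.88889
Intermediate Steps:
v(x, K) = 6 + x
q = 8/9 (q = 4/9 + (6 - 2)/9 = 4/9 + (⅑)*4 = 4/9 + 4/9 = 8/9 ≈ 0.88889)
-c(q, -10) = -1*8/9 = -8/9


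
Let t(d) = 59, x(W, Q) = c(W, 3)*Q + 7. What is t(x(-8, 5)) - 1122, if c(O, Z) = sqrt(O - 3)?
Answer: -1063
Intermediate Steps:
c(O, Z) = sqrt(-3 + O)
x(W, Q) = 7 + Q*sqrt(-3 + W) (x(W, Q) = sqrt(-3 + W)*Q + 7 = Q*sqrt(-3 + W) + 7 = 7 + Q*sqrt(-3 + W))
t(x(-8, 5)) - 1122 = 59 - 1122 = -1063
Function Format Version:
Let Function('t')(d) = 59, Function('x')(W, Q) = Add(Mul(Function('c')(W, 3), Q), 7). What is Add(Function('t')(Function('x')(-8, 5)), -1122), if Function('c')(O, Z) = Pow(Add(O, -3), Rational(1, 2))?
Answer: -1063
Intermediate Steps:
Function('c')(O, Z) = Pow(Add(-3, O), Rational(1, 2))
Function('x')(W, Q) = Add(7, Mul(Q, Pow(Add(-3, W), Rational(1, 2)))) (Function('x')(W, Q) = Add(Mul(Pow(Add(-3, W), Rational(1, 2)), Q), 7) = Add(Mul(Q, Pow(Add(-3, W), Rational(1, 2))), 7) = Add(7, Mul(Q, Pow(Add(-3, W), Rational(1, 2)))))
Add(Function('t')(Function('x')(-8, 5)), -1122) = Add(59, -1122) = -1063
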